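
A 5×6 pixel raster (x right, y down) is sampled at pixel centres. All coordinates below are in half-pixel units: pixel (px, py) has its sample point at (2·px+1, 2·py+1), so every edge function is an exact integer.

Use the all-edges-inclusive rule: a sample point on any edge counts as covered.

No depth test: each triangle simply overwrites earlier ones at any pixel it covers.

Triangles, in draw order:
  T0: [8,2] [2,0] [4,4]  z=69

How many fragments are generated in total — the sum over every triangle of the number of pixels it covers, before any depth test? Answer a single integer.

T0:
  2·area = 20  (B↔C swapped to make it positive)
  edge (8, 2)→(4, 4): d=(-4,2) inclusive
  edge (4, 4)→(2, 0): d=(-2,-4) inclusive
  edge (2, 0)→(8, 2): d=(6,2) inclusive
    (1,0)@(3, 1): e=[14,2,4] → #
    (2,0)@(5, 1): e=[10,10,0] → #  [on edge]
    (3,0)@(7, 1): e=[6,18,-4] → ·
    (1,1)@(3, 3): e=[6,-2,16] → ·
    (2,1)@(5, 3): e=[2,6,12] → #
    (3,1)@(7, 3): e=[-2,14,8] → ·
    (2,2)@(5, 5): e=[-6,2,24] → ·
  covered (3 px):
    · # # · ·
    · · # · ·
    · · · · ·
    · · · · ·
    · · · · ·
    · · · · ·

Result: 3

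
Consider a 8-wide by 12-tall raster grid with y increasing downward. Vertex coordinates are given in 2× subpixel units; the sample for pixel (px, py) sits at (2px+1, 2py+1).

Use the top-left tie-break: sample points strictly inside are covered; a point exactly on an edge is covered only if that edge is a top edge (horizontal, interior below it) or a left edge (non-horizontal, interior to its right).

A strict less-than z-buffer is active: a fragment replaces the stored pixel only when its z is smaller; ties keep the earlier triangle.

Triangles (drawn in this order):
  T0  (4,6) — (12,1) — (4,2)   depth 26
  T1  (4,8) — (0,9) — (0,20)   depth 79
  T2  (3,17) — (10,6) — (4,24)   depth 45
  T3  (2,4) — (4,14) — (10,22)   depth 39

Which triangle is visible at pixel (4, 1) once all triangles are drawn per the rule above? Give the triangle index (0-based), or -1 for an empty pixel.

T0:
  2·area = 32  (B↔C swapped to make it positive)
  edge (4, 6)→(4, 2): d=(0,-4) top-left  bias=+0
  edge (4, 2)→(12, 1): d=(8,-1) top-left  bias=+0
  edge (12, 1)→(4, 6): d=(-8,5) right/bottom  bias=-1
    (2,1)@(5, 3): e=[4,9,19] → #
    (3,1)@(7, 3): e=[12,11,9] → #
    (4,1)@(9, 3): e=[20,13,-1] → ·
    (2,2)@(5, 5): e=[4,25,3] → #
    (3,2)@(7, 5): e=[12,27,-7] → ·
    (2,3)@(5, 7): e=[4,41,-13] → ·
  covered (3 px):
    · · · · · · · ·
    · · # # · · · ·
    · · # · · · · ·
    · · · · · · · ·
    · · · · · · · ·
    · · · · · · · ·
    · · · · · · · ·
    · · · · · · · ·
    · · · · · · · ·
    · · · · · · · ·
    · · · · · · · ·
    · · · · · · · ·
T1:
  2·area = 44  (B↔C swapped to make it positive)
  edge (4, 8)→(0, 20): d=(-4,12) right/bottom  bias=-1
  edge (0, 20)→(0, 9): d=(0,-11) top-left  bias=+0
  edge (0, 9)→(4, 8): d=(4,-1) top-left  bias=+0
    (2,2)@(5, 5): e=[0,55,-11] → ·  [on edge]
    (0,4)@(1, 9): e=[32,11,1] → #
    (1,4)@(3, 9): e=[8,33,3] → #
    (2,4)@(5, 9): e=[-16,55,5] → ·
    (0,5)@(1, 11): e=[24,11,9] → #
    (1,5)@(3, 11): e=[0,33,11] → ·  [on edge]
    (0,6)@(1, 13): e=[16,11,17] → #
    (1,6)@(3, 13): e=[-8,33,19] → ·
    (0,7)@(1, 15): e=[8,11,25] → #
    (1,7)@(3, 15): e=[-16,33,27] → ·
    (0,8)@(1, 17): e=[0,11,33] → ·  [on edge]
  covered (5 px):
    · · · · · · · ·
    · · · · · · · ·
    · · · · · · · ·
    · · · · · · · ·
    # # · · · · · ·
    # · · · · · · ·
    # · · · · · · ·
    # · · · · · · ·
    · · · · · · · ·
    · · · · · · · ·
    · · · · · · · ·
    · · · · · · · ·
T2:
  2·area = 60
  edge (3, 17)→(10, 6): d=(7,-11) top-left  bias=+0
  edge (10, 6)→(4, 24): d=(-6,18) right/bottom  bias=-1
  edge (4, 24)→(3, 17): d=(-1,-7) top-left  bias=+0
    (0,1)@(1, 3): e=[-120,180,0] → ·  [on edge]
    (5,1)@(11, 3): e=[-10,0,70] → ·  [on edge]
    (4,4)@(9, 9): e=[10,0,50] → ·  [on edge]
    (3,5)@(7, 11): e=[2,24,34] → #
    (4,5)@(9, 11): e=[24,-12,48] → ·
    (3,6)@(7, 13): e=[16,12,32] → #
    (4,6)@(9, 13): e=[38,-24,46] → ·
    (2,7)@(5, 15): e=[8,36,16] → #
    (3,7)@(7, 15): e=[30,0,30] → ·  [on edge]
    (1,8)@(3, 17): e=[0,60,0] → #  [on edge]
    (3,8)@(7, 17): e=[44,-12,28] → ·
    (1,9)@(3, 19): e=[14,48,-2] → ·
    (2,10)@(5, 21): e=[50,0,10] → ·  [on edge]
  covered (6 px):
    · · · · · · · ·
    · · · · · · · ·
    · · · · · · · ·
    · · · · · · · ·
    · · · · · · · ·
    · · · # · · · ·
    · · · # · · · ·
    · · # · · · · ·
    · # # · · · · ·
    · · # · · · · ·
    · · · · · · · ·
    · · · · · · · ·
T3:
  2·area = 44  (B↔C swapped to make it positive)
  edge (2, 4)→(10, 22): d=(8,18) right/bottom  bias=-1
  edge (10, 22)→(4, 14): d=(-6,-8) top-left  bias=+0
  edge (4, 14)→(2, 4): d=(-2,-10) top-left  bias=+0
    (1,3)@(3, 7): e=[6,34,4] → #
    (2,3)@(5, 7): e=[-30,50,24] → ·
    (1,4)@(3, 9): e=[22,22,0] → #  [on edge]
    (2,4)@(5, 9): e=[-14,38,20] → ·
    (1,5)@(3, 11): e=[38,10,-4] → ·
    (2,5)@(5, 11): e=[2,26,16] → #
    (3,5)@(7, 11): e=[-34,42,36] → ·
    (2,6)@(5, 13): e=[18,14,12] → #
    (3,6)@(7, 13): e=[-18,30,32] → ·
    (2,7)@(5, 15): e=[34,2,8] → #
    (3,7)@(7, 15): e=[-2,18,28] → ·
    (2,8)@(5, 17): e=[50,-10,4] → ·
    (2,9)@(5, 19): e=[66,-22,0] → ·  [on edge]
  covered (6 px):
    · · · · · · · ·
    · · · · · · · ·
    · · · · · · · ·
    · # · · · · · ·
    · # · · · · · ·
    · · # · · · · ·
    · · # · · · · ·
    · · # · · · · ·
    · · · # · · · ·
    · · · · · · · ·
    · · · · · · · ·
    · · · · · · · ·

Z-buffer (winner per pixel, '.' = empty):
  . . . . . . . .
  . . 0 0 . . . .
  . . 0 . . . . .
  . 3 . . . . . .
  1 3 . . . . . .
  1 . 3 2 . . . .
  1 . 3 2 . . . .
  1 . 3 . . . . .
  . 2 2 3 . . . .
  . . 2 . . . . .
  . . . . . . . .
  . . . . . . . .

Final: -1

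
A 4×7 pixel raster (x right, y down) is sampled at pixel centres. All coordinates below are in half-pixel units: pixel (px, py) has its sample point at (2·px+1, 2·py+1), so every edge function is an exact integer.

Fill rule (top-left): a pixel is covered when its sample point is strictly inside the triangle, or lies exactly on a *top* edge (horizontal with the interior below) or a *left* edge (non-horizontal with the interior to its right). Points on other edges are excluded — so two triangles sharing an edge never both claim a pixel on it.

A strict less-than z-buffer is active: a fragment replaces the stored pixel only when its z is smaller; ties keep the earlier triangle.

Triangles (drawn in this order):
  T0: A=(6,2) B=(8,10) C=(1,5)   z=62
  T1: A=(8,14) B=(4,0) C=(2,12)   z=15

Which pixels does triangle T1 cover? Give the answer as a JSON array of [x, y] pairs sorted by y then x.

T0:
  2·area = 46
  edge (6, 2)→(8, 10): d=(2,8) right/bottom  bias=-1
  edge (8, 10)→(1, 5): d=(-7,-5) top-left  bias=+0
  edge (1, 5)→(6, 2): d=(5,-3) top-left  bias=+0
    (2,1)@(5, 3): e=[10,34,2] → X
    (3,1)@(7, 3): e=[-6,44,8] → .
    (0,2)@(1, 5): e=[46,0,0] → X  [on edge]
    (1,2)@(3, 5): e=[30,10,6] → X
    (3,2)@(7, 5): e=[-2,30,18] → .
    (0,3)@(1, 7): e=[50,-14,10] → .
    (1,3)@(3, 7): e=[34,-4,16] → .
    (2,3)@(5, 7): e=[18,6,22] → X
    (3,3)@(7, 7): e=[2,16,28] → X
    (2,4)@(5, 9): e=[22,-8,32] → .
    (3,4)@(7, 9): e=[6,2,38] → X
    (3,5)@(7, 11): e=[10,-12,48] → .
  covered (7 px):
    . . . .
    . . X .
    X X X .
    . . X X
    . . . X
    . . . .
    . . . .
T1:
  2·area = 76  (B↔C swapped to make it positive)
  edge (8, 14)→(2, 12): d=(-6,-2) top-left  bias=+0
  edge (2, 12)→(4, 0): d=(2,-12) top-left  bias=+0
  edge (4, 0)→(8, 14): d=(4,14) right/bottom  bias=-1
    (2,2)@(5, 5): e=[48,22,6] → X
    (3,2)@(7, 5): e=[52,46,-22] → .
    (1,3)@(3, 7): e=[32,2,42] → X
    (3,3)@(7, 7): e=[40,50,-14] → .
    (1,4)@(3, 9): e=[20,6,50] → X
    (3,4)@(7, 9): e=[28,54,-6] → .
    (1,5)@(3, 11): e=[8,10,58] → X
    (3,5)@(7, 11): e=[16,58,2] → X
    (1,6)@(3, 13): e=[-4,14,66] → .
    (2,6)@(5, 13): e=[0,38,38] → X  [on edge]
  covered (10 px):
    . . . .
    . . . .
    . . X .
    . X X .
    . X X .
    . X X X
    . . X X

Answer: [[2,2],[1,3],[2,3],[1,4],[2,4],[1,5],[2,5],[3,5],[2,6],[3,6]]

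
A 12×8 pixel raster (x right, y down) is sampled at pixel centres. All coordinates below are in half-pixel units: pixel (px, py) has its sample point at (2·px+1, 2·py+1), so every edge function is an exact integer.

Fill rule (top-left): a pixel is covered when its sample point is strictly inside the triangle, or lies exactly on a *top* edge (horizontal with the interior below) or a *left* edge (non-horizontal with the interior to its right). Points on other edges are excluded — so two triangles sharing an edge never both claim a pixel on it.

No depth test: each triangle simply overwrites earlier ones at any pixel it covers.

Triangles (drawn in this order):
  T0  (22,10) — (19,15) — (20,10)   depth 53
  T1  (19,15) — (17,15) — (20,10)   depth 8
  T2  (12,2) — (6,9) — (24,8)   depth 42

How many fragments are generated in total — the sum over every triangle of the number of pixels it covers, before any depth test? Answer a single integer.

T0:
  2·area = 10
  edge (22, 10)→(19, 15): d=(-3,5) right/bottom  bias=-1
  edge (19, 15)→(20, 10): d=(1,-5) top-left  bias=+0
  edge (20, 10)→(22, 10): d=(2,0) top-left  bias=+0
    (10,2)@(21, 5): e=[20,0,-10] → .  [on edge]
    (10,5)@(21, 11): e=[2,6,2] → X
    (11,5)@(23, 11): e=[-8,16,2] → .
    (10,6)@(21, 13): e=[-4,8,6] → .
    (9,7)@(19, 15): e=[0,0,10] → .  [on edge]
  covered (1 px):
    . . . . . . . . . . . .
    . . . . . . . . . . . .
    . . . . . . . . . . . .
    . . . . . . . . . . . .
    . . . . . . . . . . . .
    . . . . . . . . . . X .
    . . . . . . . . . . . .
    . . . . . . . . . . . .
T1:
  2·area = 10
  edge (19, 15)→(17, 15): d=(-2,0) right/bottom  bias=-1
  edge (17, 15)→(20, 10): d=(3,-5) top-left  bias=+0
  edge (20, 10)→(19, 15): d=(-1,5) right/bottom  bias=-1
    (10,2)@(21, 5): e=[20,-10,0] → .  [on edge]
    (11,2)@(23, 5): e=[20,0,-10] → .  [on edge]
    (9,6)@(19, 13): e=[4,4,2] → X
    (10,6)@(21, 13): e=[4,14,-8] → .
    (0,7)@(1, 15): e=[0,-80,90] → .  [on edge]
    (1,7)@(3, 15): e=[0,-70,80] → .  [on edge]
    (2,7)@(5, 15): e=[0,-60,70] → .  [on edge]
    (3,7)@(7, 15): e=[0,-50,60] → .  [on edge]
    (4,7)@(9, 15): e=[0,-40,50] → .  [on edge]
    (5,7)@(11, 15): e=[0,-30,40] → .  [on edge]
    (6,7)@(13, 15): e=[0,-20,30] → .  [on edge]
    (7,7)@(15, 15): e=[0,-10,20] → .  [on edge]
    (8,7)@(17, 15): e=[0,0,10] → .  [on edge]
    (9,7)@(19, 15): e=[0,10,0] → .  [on edge]
    (10,7)@(21, 15): e=[0,20,-10] → .  [on edge]
    (11,7)@(23, 15): e=[0,30,-20] → .  [on edge]
  covered (1 px):
    . . . . . . . . . . . .
    . . . . . . . . . . . .
    . . . . . . . . . . . .
    . . . . . . . . . . . .
    . . . . . . . . . . . .
    . . . . . . . . . . . .
    . . . . . . . . . X . .
    . . . . . . . . . . . .
T2:
  2·area = 120  (B↔C swapped to make it positive)
  edge (12, 2)→(24, 8): d=(12,6) right/bottom  bias=-1
  edge (24, 8)→(6, 9): d=(-18,1) right/bottom  bias=-1
  edge (6, 9)→(12, 2): d=(6,-7) top-left  bias=+0
    (6,1)@(13, 3): e=[6,101,13] → X
    (7,1)@(15, 3): e=[-6,99,27] → .
    (5,2)@(11, 5): e=[42,67,11] → X
    (7,2)@(15, 5): e=[18,63,39] → X
    (8,2)@(17, 5): e=[6,61,53] → X
    (9,2)@(19, 5): e=[-6,59,67] → .
    (4,3)@(9, 7): e=[78,33,9] → X
    (9,3)@(19, 7): e=[18,23,79] → X
    (10,3)@(21, 7): e=[6,21,93] → X
    (11,3)@(23, 7): e=[-6,19,107] → .
    (4,4)@(9, 9): e=[102,-3,21] → .
    (5,4)@(11, 9): e=[90,-5,35] → .
  covered (12 px):
    . . . . . . . . . . . .
    . . . . . . X . . . . .
    . . . . . X X X X . . .
    . . . . X X X X X X X .
    . . . . . . . . . . . .
    . . . . . . . . . . . .
    . . . . . . . . . . . .
    . . . . . . . . . . . .

Result: 14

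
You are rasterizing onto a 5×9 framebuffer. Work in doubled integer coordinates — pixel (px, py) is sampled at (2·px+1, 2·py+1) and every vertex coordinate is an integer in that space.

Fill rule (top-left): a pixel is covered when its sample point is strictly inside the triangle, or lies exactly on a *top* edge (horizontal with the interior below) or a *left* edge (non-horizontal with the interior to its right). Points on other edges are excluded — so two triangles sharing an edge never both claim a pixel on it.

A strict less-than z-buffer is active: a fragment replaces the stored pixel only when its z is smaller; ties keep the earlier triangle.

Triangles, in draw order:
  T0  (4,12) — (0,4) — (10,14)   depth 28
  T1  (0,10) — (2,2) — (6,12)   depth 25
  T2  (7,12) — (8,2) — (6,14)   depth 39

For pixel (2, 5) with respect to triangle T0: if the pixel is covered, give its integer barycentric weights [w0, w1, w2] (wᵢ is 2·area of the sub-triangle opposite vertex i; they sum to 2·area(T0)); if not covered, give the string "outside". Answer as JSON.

T0:
  2·area = 40
  edge (4, 12)→(0, 4): d=(-4,-8) top-left  bias=+0
  edge (0, 4)→(10, 14): d=(10,10) right/bottom  bias=-1
  edge (10, 14)→(4, 12): d=(-6,-2) top-left  bias=+0
    (0,2)@(1, 5): e=[4,0,36] → ·  [on edge]
    (1,3)@(3, 7): e=[12,0,28] → ·  [on edge]
    (1,4)@(3, 9): e=[4,20,16] → #
    (2,4)@(5, 9): e=[20,0,20] → ·  [on edge]
    (0,5)@(1, 11): e=[-20,60,0] → ·  [on edge]
    (1,5)@(3, 11): e=[-4,40,4] → ·
    (2,5)@(5, 11): e=[12,20,8] → #
    (3,5)@(7, 11): e=[28,0,12] → ·  [on edge]
    (2,6)@(5, 13): e=[4,40,-4] → ·
    (3,6)@(7, 13): e=[20,20,0] → #  [on edge]
    (4,6)@(9, 13): e=[36,0,4] → ·  [on edge]
    (3,7)@(7, 15): e=[12,40,-12] → ·
  covered (3 px):
    · · · · ·
    · · · · ·
    · · · · ·
    · · · · ·
    · # · · ·
    · · # · ·
    · · · # ·
    · · · · ·
    · · · · ·
T1:
  2·area = 52
  edge (0, 10)→(2, 2): d=(2,-8) top-left  bias=+0
  edge (2, 2)→(6, 12): d=(4,10) right/bottom  bias=-1
  edge (6, 12)→(0, 10): d=(-6,-2) top-left  bias=+0
    (1,2)@(3, 5): e=[14,2,36] → #
    (2,2)@(5, 5): e=[30,-18,40] → ·
    (0,3)@(1, 7): e=[2,30,20] → #
    (2,3)@(5, 7): e=[34,-10,28] → ·
    (0,4)@(1, 9): e=[6,38,8] → #
    (2,4)@(5, 9): e=[38,-2,16] → ·
    (0,5)@(1, 11): e=[10,46,-4] → ·
    (1,5)@(3, 11): e=[26,26,0] → #  [on edge]
    (2,5)@(5, 11): e=[42,6,4] → #
    (3,5)@(7, 11): e=[58,-14,8] → ·
    (1,6)@(3, 13): e=[30,34,-12] → ·
    (2,6)@(5, 13): e=[46,14,-8] → ·
    (4,6)@(9, 13): e=[78,-26,0] → ·  [on edge]
  covered (7 px):
    · · · · ·
    · · · · ·
    · # · · ·
    # # · · ·
    # # · · ·
    · # # · ·
    · · · · ·
    · · · · ·
    · · · · ·
T2:
  2·area = 8  (B↔C swapped to make it positive)
  edge (7, 12)→(6, 14): d=(-1,2) right/bottom  bias=-1
  edge (6, 14)→(8, 2): d=(2,-12) top-left  bias=+0
  edge (8, 2)→(7, 12): d=(-1,10) right/bottom  bias=-1
    (3,4)@(7, 9): e=[3,2,3] → #
    (4,4)@(9, 9): e=[-1,26,-17] → ·
    (3,5)@(7, 11): e=[1,6,1] → #
    (4,5)@(9, 11): e=[-3,30,-19] → ·
    (3,6)@(7, 13): e=[-1,10,-1] → ·
  covered (2 px):
    · · · · ·
    · · · · ·
    · · · · ·
    · · · · ·
    · · · # ·
    · · · # ·
    · · · · ·
    · · · · ·
    · · · · ·

Result: [20,8,12]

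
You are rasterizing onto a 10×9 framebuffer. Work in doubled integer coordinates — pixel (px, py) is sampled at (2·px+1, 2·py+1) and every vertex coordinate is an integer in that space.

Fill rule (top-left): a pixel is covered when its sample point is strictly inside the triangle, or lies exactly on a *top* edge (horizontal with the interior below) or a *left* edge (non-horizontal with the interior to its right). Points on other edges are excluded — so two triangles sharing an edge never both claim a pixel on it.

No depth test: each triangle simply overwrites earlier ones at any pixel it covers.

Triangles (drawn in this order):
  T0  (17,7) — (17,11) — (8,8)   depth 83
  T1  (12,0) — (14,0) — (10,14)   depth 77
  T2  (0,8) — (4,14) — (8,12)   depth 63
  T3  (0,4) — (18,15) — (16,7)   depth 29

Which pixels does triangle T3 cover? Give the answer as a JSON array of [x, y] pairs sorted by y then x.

T0:
  2·area = 36
  edge (17, 7)→(17, 11): d=(0,4) right/bottom  bias=-1
  edge (17, 11)→(8, 8): d=(-9,-3) top-left  bias=+0
  edge (8, 8)→(17, 7): d=(9,-1) top-left  bias=+0
    (8,0)@(17, 1): e=[0,90,-54] → ·  [on edge]
    (8,1)@(17, 3): e=[0,72,-36] → ·  [on edge]
    (8,2)@(17, 5): e=[0,54,-18] → ·  [on edge]
    (2,3)@(5, 7): e=[48,0,-12] → ·  [on edge]
    (8,3)@(17, 7): e=[0,36,0] → ·  [on edge]
    (5,4)@(11, 9): e=[24,0,12] → █  [on edge]
    (6,4)@(13, 9): e=[16,6,14] → █
    (7,4)@(15, 9): e=[8,12,16] → █
    (8,4)@(17, 9): e=[0,18,18] → ·  [on edge]
    (5,5)@(11, 11): e=[24,-18,30] → ·
    (6,5)@(13, 11): e=[16,-12,32] → ·
    (7,5)@(15, 11): e=[8,-6,34] → ·
    (8,5)@(17, 11): e=[0,0,36] → ·  [on edge]
    (8,6)@(17, 13): e=[0,-18,54] → ·  [on edge]
    (8,7)@(17, 15): e=[0,-36,72] → ·  [on edge]
    (8,8)@(17, 17): e=[0,-54,90] → ·  [on edge]
  covered (3 px):
    · · · · · · · · · ·
    · · · · · · · · · ·
    · · · · · · · · · ·
    · · · · · · · · · ·
    · · · · · █ █ █ · ·
    · · · · · · · · · ·
    · · · · · · · · · ·
    · · · · · · · · · ·
    · · · · · · · · · ·
T1:
  2·area = 28
  edge (12, 0)→(14, 0): d=(2,0) top-left  bias=+0
  edge (14, 0)→(10, 14): d=(-4,14) right/bottom  bias=-1
  edge (10, 14)→(12, 0): d=(2,-14) top-left  bias=+0
    (6,0)@(13, 1): e=[2,10,16] → █
    (7,0)@(15, 1): e=[2,-18,44] → ·
    (6,1)@(13, 3): e=[6,2,20] → █
    (7,1)@(15, 3): e=[6,-26,48] → ·
    (6,2)@(13, 5): e=[10,-6,24] → ·
    (5,3)@(11, 7): e=[14,14,0] → █  [on edge]
    (6,3)@(13, 7): e=[14,-14,28] → ·
    (5,4)@(11, 9): e=[18,6,4] → █
    (6,4)@(13, 9): e=[18,-22,32] → ·
    (5,5)@(11, 11): e=[22,-2,8] → ·
  covered (4 px):
    · · · · · · █ · · ·
    · · · · · · █ · · ·
    · · · · · · · · · ·
    · · · · · █ · · · ·
    · · · · · █ · · · ·
    · · · · · · · · · ·
    · · · · · · · · · ·
    · · · · · · · · · ·
    · · · · · · · · · ·
T2:
  2·area = 32  (B↔C swapped to make it positive)
  edge (0, 8)→(8, 12): d=(8,4) right/bottom  bias=-1
  edge (8, 12)→(4, 14): d=(-4,2) right/bottom  bias=-1
  edge (4, 14)→(0, 8): d=(-4,-6) top-left  bias=+0
    (0,4)@(1, 9): e=[4,26,2] → █
    (1,4)@(3, 9): e=[-4,22,14] → ·
    (0,5)@(1, 11): e=[20,18,-6] → ·
    (1,5)@(3, 11): e=[12,14,6] → █
    (2,5)@(5, 11): e=[4,10,18] → █
    (3,5)@(7, 11): e=[-4,6,30] → ·
    (1,6)@(3, 13): e=[28,6,-2] → ·
    (2,6)@(5, 13): e=[20,2,10] → █
    (3,6)@(7, 13): e=[12,-2,22] → ·
    (2,7)@(5, 15): e=[36,-6,2] → ·
  covered (4 px):
    · · · · · · · · · ·
    · · · · · · · · · ·
    · · · · · · · · · ·
    · · · · · · · · · ·
    █ · · · · · · · · ·
    · █ █ · · · · · · ·
    · · █ · · · · · · ·
    · · · · · · · · · ·
    · · · · · · · · · ·
T3:
  2·area = 122  (B↔C swapped to make it positive)
  edge (0, 4)→(16, 7): d=(16,3) right/bottom  bias=-1
  edge (16, 7)→(18, 15): d=(2,8) right/bottom  bias=-1
  edge (18, 15)→(0, 4): d=(-18,-11) top-left  bias=+0
    (7,1)@(15, 3): e=[-61,0,183] → ·  [on edge]
    (1,2)@(3, 5): e=[7,100,15] → █
    (2,2)@(5, 5): e=[1,84,37] → █
    (3,2)@(7, 5): e=[-5,68,59] → ·
    (1,3)@(3, 7): e=[39,104,-21] → ·
    (2,3)@(5, 7): e=[33,88,1] → █
    (3,3)@(7, 7): e=[27,72,23] → █
    (4,3)@(9, 7): e=[21,56,45] → █
    (5,3)@(11, 7): e=[15,40,67] → █
    (6,3)@(13, 7): e=[9,24,89] → █
    (7,3)@(15, 7): e=[3,8,111] → █
    (8,3)@(17, 7): e=[-3,-8,133] → ·
    (8,5)@(17, 11): e=[61,0,61] → ·  [on edge]
  covered (16 px):
    · · · · · · · · · ·
    · · · · · · · · · ·
    · █ █ · · · · · · ·
    · · █ █ █ █ █ █ · ·
    · · · · █ █ █ █ · ·
    · · · · · · █ █ · ·
    · · · · · · · █ █ ·
    · · · · · · · · · ·
    · · · · · · · · · ·

Answer: [[1,2],[2,2],[2,3],[3,3],[4,3],[5,3],[6,3],[7,3],[4,4],[5,4],[6,4],[7,4],[6,5],[7,5],[7,6],[8,6]]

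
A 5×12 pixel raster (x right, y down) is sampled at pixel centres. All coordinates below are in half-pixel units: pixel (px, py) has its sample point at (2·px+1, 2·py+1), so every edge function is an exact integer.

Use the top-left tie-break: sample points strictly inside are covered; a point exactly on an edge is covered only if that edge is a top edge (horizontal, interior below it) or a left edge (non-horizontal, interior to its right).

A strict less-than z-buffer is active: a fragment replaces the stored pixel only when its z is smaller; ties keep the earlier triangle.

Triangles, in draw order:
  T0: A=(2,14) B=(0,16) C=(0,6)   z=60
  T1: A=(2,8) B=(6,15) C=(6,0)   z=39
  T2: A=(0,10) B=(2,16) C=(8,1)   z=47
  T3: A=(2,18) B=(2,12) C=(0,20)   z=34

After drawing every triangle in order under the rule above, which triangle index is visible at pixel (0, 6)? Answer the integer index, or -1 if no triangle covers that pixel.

T0:
  2·area = 20
  edge (2, 14)→(0, 16): d=(-2,2) right/bottom  bias=-1
  edge (0, 16)→(0, 6): d=(0,-10) top-left  bias=+0
  edge (0, 6)→(2, 14): d=(2,8) right/bottom  bias=-1
    (4,3)@(9, 7): e=[0,90,-70] → .  [on edge]
    (3,4)@(7, 9): e=[0,70,-50] → .  [on edge]
    (0,5)@(1, 11): e=[8,10,2] → X
    (1,5)@(3, 11): e=[4,30,-14] → .
    (2,5)@(5, 11): e=[0,50,-30] → .  [on edge]
    (0,6)@(1, 13): e=[4,10,6] → X
    (1,6)@(3, 13): e=[0,30,-10] → .  [on edge]
    (0,7)@(1, 15): e=[0,10,10] → .  [on edge]
  covered (2 px):
    . . . . .
    . . . . .
    . . . . .
    . . . . .
    . . . . .
    X . . . .
    X . . . .
    . . . . .
    . . . . .
    . . . . .
    . . . . .
    . . . . .
T1:
  2·area = 60  (B↔C swapped to make it positive)
  edge (2, 8)→(6, 0): d=(4,-8) top-left  bias=+0
  edge (6, 0)→(6, 15): d=(0,15) right/bottom  bias=-1
  edge (6, 15)→(2, 8): d=(-4,-7) top-left  bias=+0
    (2,1)@(5, 3): e=[4,15,41] → X
    (3,1)@(7, 3): e=[20,-15,55] → .
    (2,2)@(5, 5): e=[12,15,33] → X
    (3,2)@(7, 5): e=[28,-15,47] → .
    (1,3)@(3, 7): e=[4,45,11] → X
    (3,3)@(7, 7): e=[36,-15,39] → .
    (1,4)@(3, 9): e=[12,45,3] → X
    (3,4)@(7, 9): e=[44,-15,31] → .
    (1,5)@(3, 11): e=[20,45,-5] → .
    (2,5)@(5, 11): e=[36,15,9] → X
    (3,5)@(7, 11): e=[52,-15,23] → .
    (2,6)@(5, 13): e=[44,15,1] → X
  covered (8 px):
    . . . . .
    . . X . .
    . . X . .
    . X X . .
    . X X . .
    . . X . .
    . . X . .
    . . . . .
    . . . . .
    . . . . .
    . . . . .
    . . . . .
T2:
  2·area = 66  (B↔C swapped to make it positive)
  edge (0, 10)→(8, 1): d=(8,-9) top-left  bias=+0
  edge (8, 1)→(2, 16): d=(-6,15) right/bottom  bias=-1
  edge (2, 16)→(0, 10): d=(-2,-6) top-left  bias=+0
    (3,1)@(7, 3): e=[7,3,56] → X
    (4,1)@(9, 3): e=[25,-27,68] → .
    (2,2)@(5, 5): e=[5,21,40] → X
    (3,2)@(7, 5): e=[23,-9,52] → .
    (1,3)@(3, 7): e=[3,39,24] → X
    (3,3)@(7, 7): e=[39,-21,48] → .
    (0,4)@(1, 9): e=[1,57,8] → X
    (2,4)@(5, 9): e=[37,-3,32] → .
    (0,5)@(1, 11): e=[17,45,4] → X
    (2,5)@(5, 11): e=[53,-15,28] → .
    (0,6)@(1, 13): e=[33,33,0] → X  [on edge]
    (2,6)@(5, 13): e=[69,-27,24] → .
    (1,9)@(3, 19): e=[99,-33,0] → .  [on edge]
  covered (10 px):
    . . . . .
    . . . X .
    . . X . .
    . X X . .
    X X . . .
    X X . . .
    X X . . .
    . . . . .
    . . . . .
    . . . . .
    . . . . .
    . . . . .
T3:
  2·area = 12  (B↔C swapped to make it positive)
  edge (2, 18)→(0, 20): d=(-2,2) right/bottom  bias=-1
  edge (0, 20)→(2, 12): d=(2,-8) top-left  bias=+0
  edge (2, 12)→(2, 18): d=(0,6) right/bottom  bias=-1
    (4,5)@(9, 11): e=[0,54,-42] → .  [on edge]
    (3,6)@(7, 13): e=[0,42,-30] → .  [on edge]
    (2,7)@(5, 15): e=[0,30,-18] → .  [on edge]
    (0,8)@(1, 17): e=[4,2,6] → X
    (1,8)@(3, 17): e=[0,18,-6] → .  [on edge]
    (0,9)@(1, 19): e=[0,6,6] → .  [on edge]
  covered (1 px):
    . . . . .
    . . . . .
    . . . . .
    . . . . .
    . . . . .
    . . . . .
    . . . . .
    . . . . .
    X . . . .
    . . . . .
    . . . . .
    . . . . .

Z-buffer (winner per pixel, '.' = empty):
  . . . . .
  . . 1 2 .
  . . 1 . .
  . 1 1 . .
  2 1 1 . .
  2 2 1 . .
  2 2 1 . .
  . . . . .
  3 . . . .
  . . . . .
  . . . . .
  . . . . .

Answer: 2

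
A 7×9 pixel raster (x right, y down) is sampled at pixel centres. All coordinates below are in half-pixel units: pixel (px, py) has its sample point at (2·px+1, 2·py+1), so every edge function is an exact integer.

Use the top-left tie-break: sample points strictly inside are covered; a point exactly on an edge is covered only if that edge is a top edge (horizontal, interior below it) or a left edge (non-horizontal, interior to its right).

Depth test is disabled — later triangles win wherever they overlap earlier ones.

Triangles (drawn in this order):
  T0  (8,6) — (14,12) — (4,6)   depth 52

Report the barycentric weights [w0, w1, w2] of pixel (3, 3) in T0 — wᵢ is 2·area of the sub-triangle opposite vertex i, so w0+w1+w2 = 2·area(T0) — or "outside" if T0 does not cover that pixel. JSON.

T0:
  2·area = 24
  edge (8, 6)→(14, 12): d=(6,6) right/bottom  bias=-1
  edge (14, 12)→(4, 6): d=(-10,-6) top-left  bias=+0
  edge (4, 6)→(8, 6): d=(4,0) top-left  bias=+0
    (1,0)@(3, 1): e=[0,44,-20] → .  [on edge]
    (2,1)@(5, 3): e=[0,36,-12] → .  [on edge]
    (3,2)@(7, 5): e=[0,28,-4] → .  [on edge]
    (3,3)@(7, 7): e=[12,8,4] → X
    (4,3)@(9, 7): e=[0,20,4] → .  [on edge]
    (3,4)@(7, 9): e=[24,-12,12] → .
    (4,4)@(9, 9): e=[12,0,12] → X  [on edge]
    (5,4)@(11, 9): e=[0,12,12] → .  [on edge]
    (4,5)@(9, 11): e=[24,-20,20] → .
    (6,5)@(13, 11): e=[0,4,20] → .  [on edge]
  covered (2 px):
    . . . . . . .
    . . . . . . .
    . . . . . . .
    . . . X . . .
    . . . . X . .
    . . . . . . .
    . . . . . . .
    . . . . . . .
    . . . . . . .

Answer: [8,4,12]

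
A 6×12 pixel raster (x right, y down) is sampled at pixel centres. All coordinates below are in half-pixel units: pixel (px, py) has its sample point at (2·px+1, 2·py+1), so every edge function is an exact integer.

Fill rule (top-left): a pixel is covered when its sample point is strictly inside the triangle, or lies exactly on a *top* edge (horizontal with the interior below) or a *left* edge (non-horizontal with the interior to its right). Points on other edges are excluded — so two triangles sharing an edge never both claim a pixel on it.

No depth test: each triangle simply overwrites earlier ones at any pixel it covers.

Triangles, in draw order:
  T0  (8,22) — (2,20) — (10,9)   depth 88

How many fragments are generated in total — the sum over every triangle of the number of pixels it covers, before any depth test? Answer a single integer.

T0:
  2·area = 82
  edge (8, 22)→(2, 20): d=(-6,-2) top-left  bias=+0
  edge (2, 20)→(10, 9): d=(8,-11) top-left  bias=+0
  edge (10, 9)→(8, 22): d=(-2,13) right/bottom  bias=-1
    (4,5)@(9, 11): e=[68,5,9] → █
    (5,5)@(11, 11): e=[72,27,-17] → ·
    (4,6)@(9, 13): e=[56,21,5] → █
    (5,6)@(11, 13): e=[60,43,-21] → ·
    (3,7)@(7, 15): e=[40,15,27] → █
    (5,7)@(11, 15): e=[48,59,-25] → ·
    (2,8)@(5, 17): e=[24,9,49] → █
    (4,8)@(9, 17): e=[32,53,-3] → ·
    (1,9)@(3, 19): e=[8,3,71] → █
    (4,9)@(9, 19): e=[20,69,-7] → ·
    (1,10)@(3, 21): e=[-4,19,67] → ·
    (2,10)@(5, 21): e=[0,41,41] → █  [on edge]
    (5,11)@(11, 23): e=[0,123,-41] → ·  [on edge]
  covered (11 px):
    · · · · · ·
    · · · · · ·
    · · · · · ·
    · · · · · ·
    · · · · · ·
    · · · · █ ·
    · · · · █ ·
    · · · █ █ ·
    · · █ █ · ·
    · █ █ █ · ·
    · · █ █ · ·
    · · · · · ·

Final: 11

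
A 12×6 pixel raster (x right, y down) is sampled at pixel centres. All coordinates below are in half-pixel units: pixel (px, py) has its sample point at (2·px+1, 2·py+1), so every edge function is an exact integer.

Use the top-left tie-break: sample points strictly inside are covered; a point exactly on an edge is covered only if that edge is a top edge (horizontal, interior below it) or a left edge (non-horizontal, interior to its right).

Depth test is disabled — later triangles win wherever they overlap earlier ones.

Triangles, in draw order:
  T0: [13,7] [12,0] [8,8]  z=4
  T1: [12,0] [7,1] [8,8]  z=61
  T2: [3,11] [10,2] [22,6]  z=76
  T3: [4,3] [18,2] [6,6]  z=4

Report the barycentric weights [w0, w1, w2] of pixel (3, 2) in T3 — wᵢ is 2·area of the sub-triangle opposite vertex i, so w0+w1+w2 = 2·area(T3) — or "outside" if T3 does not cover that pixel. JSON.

T0:
  2·area = 36  (B↔C swapped to make it positive)
  edge (13, 7)→(8, 8): d=(-5,1) right/bottom  bias=-1
  edge (8, 8)→(12, 0): d=(4,-8) top-left  bias=+0
  edge (12, 0)→(13, 7): d=(1,7) right/bottom  bias=-1
    (5,1)@(11, 3): e=[22,4,10] → █
    (6,1)@(13, 3): e=[20,20,-4] → ·
    (5,2)@(11, 5): e=[12,12,12] → █
    (6,2)@(13, 5): e=[10,28,-2] → ·
    (11,2)@(23, 5): e=[0,108,-72] → ·  [on edge]
    (4,3)@(9, 7): e=[4,4,28] → █
    (6,3)@(13, 7): e=[0,36,0] → ·  [on edge]
    (1,4)@(3, 9): e=[0,-36,72] → ·  [on edge]
    (4,4)@(9, 9): e=[-6,12,30] → ·
    (5,4)@(11, 9): e=[-8,28,16] → ·
  covered (4 px):
    · · · · · · · · · · · ·
    · · · · · █ · · · · · ·
    · · · · · █ · · · · · ·
    · · · · █ █ · · · · · ·
    · · · · · · · · · · · ·
    · · · · · · · · · · · ·
T1:
  2·area = 36  (B↔C swapped to make it positive)
  edge (12, 0)→(8, 8): d=(-4,8) right/bottom  bias=-1
  edge (8, 8)→(7, 1): d=(-1,-7) top-left  bias=+0
  edge (7, 1)→(12, 0): d=(5,-1) top-left  bias=+0
    (3,0)@(7, 1): e=[36,0,0] → █  [on edge]
    (4,0)@(9, 1): e=[20,14,2] → █
    (5,0)@(11, 1): e=[4,28,4] → █
    (6,0)@(13, 1): e=[-12,42,6] → ·
    (3,1)@(7, 3): e=[28,-2,10] → ·
    (4,1)@(9, 3): e=[12,12,12] → █
    (5,1)@(11, 3): e=[-4,26,14] → ·
    (4,2)@(9, 5): e=[4,10,22] → █
    (5,2)@(11, 5): e=[-12,24,24] → ·
    (4,3)@(9, 7): e=[-4,8,32] → ·
  covered (5 px):
    · · · █ █ █ · · · · · ·
    · · · · █ · · · · · · ·
    · · · · █ · · · · · · ·
    · · · · · · · · · · · ·
    · · · · · · · · · · · ·
    · · · · · · · · · · · ·
T2:
  2·area = 136
  edge (3, 11)→(10, 2): d=(7,-9) top-left  bias=+0
  edge (10, 2)→(22, 6): d=(12,4) right/bottom  bias=-1
  edge (22, 6)→(3, 11): d=(-19,5) right/bottom  bias=-1
    (3,0)@(7, 1): e=[-34,0,170] → ·  [on edge]
    (5,1)@(11, 3): e=[16,8,112] → █
    (6,1)@(13, 3): e=[34,0,102] → ·  [on edge]
    (4,2)@(9, 5): e=[12,40,84] → █
    (6,2)@(13, 5): e=[48,24,64] → █
    (7,2)@(15, 5): e=[66,16,54] → █
    (8,2)@(17, 5): e=[84,8,44] → █
    (9,2)@(19, 5): e=[102,0,34] → ·  [on edge]
    (3,3)@(7, 7): e=[8,72,56] → █
    (9,3)@(19, 7): e=[116,24,-4] → ·
    (2,4)@(5, 9): e=[4,104,28] → █
    (5,4)@(11, 9): e=[58,80,-2] → ·
    (1,5)@(3, 11): e=[0,136,0] → ·  [on edge]
  covered (15 px):
    · · · · · · · · · · · ·
    · · · · · █ · · · · · ·
    · · · · █ █ █ █ █ · · ·
    · · · █ █ █ █ █ █ · · ·
    · · █ █ █ · · · · · · ·
    · · · · · · · · · · · ·
T3:
  2·area = 44
  edge (4, 3)→(18, 2): d=(14,-1) top-left  bias=+0
  edge (18, 2)→(6, 6): d=(-12,4) right/bottom  bias=-1
  edge (6, 6)→(4, 3): d=(-2,-3) top-left  bias=+0
    (10,0)@(21, 1): e=[-11,0,55] → ·  [on edge]
    (2,1)@(5, 3): e=[1,40,3] → █
    (3,1)@(7, 3): e=[3,32,9] → █
    (4,1)@(9, 3): e=[5,24,15] → █
    (5,1)@(11, 3): e=[7,16,21] → █
    (6,1)@(13, 3): e=[9,8,27] → █
    (7,1)@(15, 3): e=[11,0,33] → ·  [on edge]
    (2,2)@(5, 5): e=[29,16,-1] → ·
    (3,2)@(7, 5): e=[31,8,5] → █
    (4,2)@(9, 5): e=[33,0,11] → ·  [on edge]
    (5,2)@(11, 5): e=[35,-8,17] → ·
    (6,2)@(13, 5): e=[37,-16,23] → ·
    (1,3)@(3, 7): e=[55,0,-11] → ·  [on edge]
  covered (6 px):
    · · · · · · · · · · · ·
    · · █ █ █ █ █ · · · · ·
    · · · █ · · · · · · · ·
    · · · · · · · · · · · ·
    · · · · · · · · · · · ·
    · · · · · · · · · · · ·

Final: [8,5,31]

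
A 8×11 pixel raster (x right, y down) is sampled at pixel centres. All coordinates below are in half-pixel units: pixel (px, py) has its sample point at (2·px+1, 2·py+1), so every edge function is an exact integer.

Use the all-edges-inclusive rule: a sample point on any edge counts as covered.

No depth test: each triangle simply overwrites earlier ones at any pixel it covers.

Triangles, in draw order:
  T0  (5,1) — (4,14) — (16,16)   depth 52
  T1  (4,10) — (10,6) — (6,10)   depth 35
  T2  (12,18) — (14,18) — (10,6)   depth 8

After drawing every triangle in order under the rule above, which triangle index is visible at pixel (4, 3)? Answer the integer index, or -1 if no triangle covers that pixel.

T0:
  2·area = 158  (B↔C swapped to make it positive)
  edge (5, 1)→(16, 16): d=(11,15) inclusive
  edge (16, 16)→(4, 14): d=(-12,-2) inclusive
  edge (4, 14)→(5, 1): d=(1,-13) inclusive
    (2,0)@(5, 1): e=[0,158,0] → █  [on edge]
    (3,0)@(7, 1): e=[-30,162,26] → ·
    (2,1)@(5, 3): e=[22,134,2] → █
    (3,1)@(7, 3): e=[-8,138,28] → ·
    (2,2)@(5, 5): e=[44,110,4] → █
    (3,2)@(7, 5): e=[14,114,30] → █
    (4,2)@(9, 5): e=[-16,118,56] → ·
    (2,3)@(5, 7): e=[66,86,6] → █
    (4,3)@(9, 7): e=[6,94,58] → █
    (5,3)@(11, 7): e=[-24,98,84] → ·
    (2,4)@(5, 9): e=[88,62,8] → █
    (5,4)@(11, 9): e=[-2,74,86] → ·
  covered (22 px):
    · · █ · · · · ·
    · · █ · · · · ·
    · · █ █ · · · ·
    · · █ █ █ · · ·
    · · █ █ █ · · ·
    · · █ █ █ █ · ·
    · · █ █ █ █ █ ·
    · · · · · █ █ █
    · · · · · · · ·
    · · · · · · · ·
    · · · · · · · ·
T1:
  2·area = 8
  edge (4, 10)→(10, 6): d=(6,-4) inclusive
  edge (10, 6)→(6, 10): d=(-4,4) inclusive
  edge (6, 10)→(4, 10): d=(-2,0) inclusive
    (7,0)@(15, 1): e=[-10,0,18] → ·  [on edge]
    (6,1)@(13, 3): e=[-6,0,14] → ·  [on edge]
    (5,2)@(11, 5): e=[-2,0,10] → ·  [on edge]
    (4,3)@(9, 7): e=[2,0,6] → █  [on edge]
    (5,3)@(11, 7): e=[10,-8,6] → ·
    (3,4)@(7, 9): e=[6,0,2] → █  [on edge]
    (4,4)@(9, 9): e=[14,-8,2] → ·
    (2,5)@(5, 11): e=[10,0,-2] → ·  [on edge]
    (3,5)@(7, 11): e=[18,-8,-2] → ·
    (1,6)@(3, 13): e=[14,0,-6] → ·  [on edge]
    (0,7)@(1, 15): e=[18,0,-10] → ·  [on edge]
  covered (2 px):
    · · · · · · · ·
    · · · · · · · ·
    · · · · · · · ·
    · · · · █ · · ·
    · · · █ · · · ·
    · · · · · · · ·
    · · · · · · · ·
    · · · · · · · ·
    · · · · · · · ·
    · · · · · · · ·
    · · · · · · · ·
T2:
  2·area = 24  (B↔C swapped to make it positive)
  edge (12, 18)→(10, 6): d=(-2,-12) inclusive
  edge (10, 6)→(14, 18): d=(4,12) inclusive
  edge (14, 18)→(12, 18): d=(-2,0) inclusive
    (4,1)@(9, 3): e=[-6,0,30] → ·  [on edge]
    (5,4)@(11, 9): e=[6,0,18] → █  [on edge]
    (6,4)@(13, 9): e=[30,-24,18] → ·
    (5,5)@(11, 11): e=[2,8,14] → █
    (6,5)@(13, 11): e=[26,-16,14] → ·
    (5,6)@(11, 13): e=[-2,16,10] → ·
    (6,7)@(13, 15): e=[18,0,6] → █  [on edge]
    (7,7)@(15, 15): e=[42,-24,6] → ·
    (6,8)@(13, 17): e=[14,8,2] → █
    (7,8)@(15, 17): e=[38,-16,2] → ·
    (6,9)@(13, 19): e=[10,16,-2] → ·
    (7,10)@(15, 21): e=[30,0,-6] → ·  [on edge]
  covered (4 px):
    · · · · · · · ·
    · · · · · · · ·
    · · · · · · · ·
    · · · · · · · ·
    · · · · · █ · ·
    · · · · · █ · ·
    · · · · · · · ·
    · · · · · · █ ·
    · · · · · · █ ·
    · · · · · · · ·
    · · · · · · · ·

Z-buffer (winner per pixel, '.' = empty):
  . . 0 . . . . .
  . . 0 . . . . .
  . . 0 0 . . . .
  . . 0 0 1 . . .
  . . 0 1 0 2 . .
  . . 0 0 0 2 . .
  . . 0 0 0 0 0 .
  . . . . . 0 2 0
  . . . . . . 2 .
  . . . . . . . .
  . . . . . . . .

Result: 1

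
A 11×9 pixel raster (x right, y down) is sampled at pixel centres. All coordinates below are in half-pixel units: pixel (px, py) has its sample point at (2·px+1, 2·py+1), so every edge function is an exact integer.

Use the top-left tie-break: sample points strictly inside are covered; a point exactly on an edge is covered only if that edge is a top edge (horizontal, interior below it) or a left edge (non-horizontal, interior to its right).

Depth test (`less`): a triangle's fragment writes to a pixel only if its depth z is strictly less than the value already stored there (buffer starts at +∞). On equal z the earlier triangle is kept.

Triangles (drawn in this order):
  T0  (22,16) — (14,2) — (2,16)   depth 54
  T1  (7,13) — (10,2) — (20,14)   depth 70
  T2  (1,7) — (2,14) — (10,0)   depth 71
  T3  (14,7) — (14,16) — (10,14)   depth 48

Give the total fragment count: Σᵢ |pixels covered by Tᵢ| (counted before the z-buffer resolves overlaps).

T0:
  2·area = 280  (B↔C swapped to make it positive)
  edge (22, 16)→(2, 16): d=(-20,0) right/bottom  bias=-1
  edge (2, 16)→(14, 2): d=(12,-14) top-left  bias=+0
  edge (14, 2)→(22, 16): d=(8,14) right/bottom  bias=-1
    (6,2)@(13, 5): e=[220,22,38] → █
    (7,2)@(15, 5): e=[220,50,10] → █
    (8,2)@(17, 5): e=[220,78,-18] → ·
    (5,3)@(11, 7): e=[180,18,82] → █
    (8,3)@(17, 7): e=[180,102,-2] → ·
    (4,4)@(9, 9): e=[140,14,126] → █
    (8,4)@(17, 9): e=[140,126,14] → █
    (9,4)@(19, 9): e=[140,154,-14] → ·
    (3,5)@(7, 11): e=[100,10,170] → █
    (9,5)@(19, 11): e=[100,178,2] → █
    (10,5)@(21, 11): e=[100,206,-26] → ·
    (2,6)@(5, 13): e=[60,6,214] → █
  covered (35 px):
    · · · · · · · · · · ·
    · · · · · · · · · · ·
    · · · · · · █ █ · · ·
    · · · · · █ █ █ · · ·
    · · · · █ █ █ █ █ · ·
    · · · █ █ █ █ █ █ █ ·
    · · █ █ █ █ █ █ █ █ ·
    · █ █ █ █ █ █ █ █ █ █
    · · · · · · · · · · ·
T1:
  2·area = 146
  edge (7, 13)→(10, 2): d=(3,-11) top-left  bias=+0
  edge (10, 2)→(20, 14): d=(10,12) right/bottom  bias=-1
  edge (20, 14)→(7, 13): d=(-13,-1) top-left  bias=+0
    (5,2)@(11, 5): e=[20,18,108] → █
    (6,2)@(13, 5): e=[42,-6,110] → ·
    (4,3)@(9, 7): e=[4,62,80] → █
    (6,3)@(13, 7): e=[48,14,84] → █
    (7,3)@(15, 7): e=[70,-10,86] → ·
    (4,4)@(9, 9): e=[10,82,54] → █
    (7,4)@(15, 9): e=[76,10,60] → █
    (8,4)@(17, 9): e=[98,-14,62] → ·
    (4,5)@(9, 11): e=[16,102,28] → █
    (8,5)@(17, 11): e=[104,6,36] → █
    (9,5)@(19, 11): e=[126,-18,38] → ·
    (3,6)@(7, 13): e=[0,146,0] → █  [on edge]
  covered (20 px):
    · · · · · · · · · · ·
    · · · · · · · · · · ·
    · · · · · █ · · · · ·
    · · · · █ █ █ · · · ·
    · · · · █ █ █ █ · · ·
    · · · · █ █ █ █ █ · ·
    · · · █ █ █ █ █ █ █ ·
    · · · · · · · · · · ·
    · · · · · · · · · · ·
T2:
  2·area = 70  (B↔C swapped to make it positive)
  edge (1, 7)→(10, 0): d=(9,-7) top-left  bias=+0
  edge (10, 0)→(2, 14): d=(-8,14) right/bottom  bias=-1
  edge (2, 14)→(1, 7): d=(-1,-7) top-left  bias=+0
    (4,0)@(9, 1): e=[2,6,62] → █
    (5,0)@(11, 1): e=[16,-22,76] → ·
    (3,1)@(7, 3): e=[6,18,46] → █
    (4,1)@(9, 3): e=[20,-10,60] → ·
    (2,2)@(5, 5): e=[10,30,30] → █
    (4,2)@(9, 5): e=[38,-26,58] → ·
    (0,3)@(1, 7): e=[0,70,0] → █  [on edge]
    (1,3)@(3, 7): e=[14,42,14] → █
    (3,3)@(7, 7): e=[42,-14,42] → ·
    (0,4)@(1, 9): e=[18,54,-2] → ·
    (1,4)@(3, 9): e=[32,26,12] → █
    (2,4)@(5, 9): e=[46,-2,26] → ·
  covered (9 px):
    · · · · █ · · · · · ·
    · · · █ · · · · · · ·
    · · █ █ · · · · · · ·
    █ █ █ · · · · · · · ·
    · █ · · · · · · · · ·
    · █ · · · · · · · · ·
    · · · · · · · · · · ·
    · · · · · · · · · · ·
    · · · · · · · · · · ·
T3:
  2·area = 36
  edge (14, 7)→(14, 16): d=(0,9) right/bottom  bias=-1
  edge (14, 16)→(10, 14): d=(-4,-2) top-left  bias=+0
  edge (10, 14)→(14, 7): d=(4,-7) top-left  bias=+0
    (6,4)@(13, 9): e=[9,26,1] → █
    (7,4)@(15, 9): e=[-9,30,15] → ·
    (6,5)@(13, 11): e=[9,18,9] → █
    (7,5)@(15, 11): e=[-9,22,23] → ·
    (5,6)@(11, 13): e=[27,6,3] → █
    (7,6)@(15, 13): e=[-9,14,31] → ·
    (5,7)@(11, 15): e=[27,-2,11] → ·
    (6,7)@(13, 15): e=[9,2,25] → █
    (7,7)@(15, 15): e=[-9,6,39] → ·
    (6,8)@(13, 17): e=[9,-6,33] → ·
  covered (5 px):
    · · · · · · · · · · ·
    · · · · · · · · · · ·
    · · · · · · · · · · ·
    · · · · · · · · · · ·
    · · · · · · █ · · · ·
    · · · · · · █ · · · ·
    · · · · · █ █ · · · ·
    · · · · · · █ · · · ·
    · · · · · · · · · · ·

Answer: 69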